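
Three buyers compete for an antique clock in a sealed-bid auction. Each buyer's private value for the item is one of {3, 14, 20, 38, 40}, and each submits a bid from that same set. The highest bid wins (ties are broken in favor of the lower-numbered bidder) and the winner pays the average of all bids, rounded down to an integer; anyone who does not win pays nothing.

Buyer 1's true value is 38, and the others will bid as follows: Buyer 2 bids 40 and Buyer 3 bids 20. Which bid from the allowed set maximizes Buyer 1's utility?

40

Bid 3: loses, pays 0, utility 0.
Bid 14: loses, pays 0, utility 0.
Bid 20: loses, pays 0, utility 0.
Bid 38: loses, pays 0, utility 0.
Bid 40: wins, pays 33, utility 38 - 33 = 5.
The best choice is 40 with utility 5.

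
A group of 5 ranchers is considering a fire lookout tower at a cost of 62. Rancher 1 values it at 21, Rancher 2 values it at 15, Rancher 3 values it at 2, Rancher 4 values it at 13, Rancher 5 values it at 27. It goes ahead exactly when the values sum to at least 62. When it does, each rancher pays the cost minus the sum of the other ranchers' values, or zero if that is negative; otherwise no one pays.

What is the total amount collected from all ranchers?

16

Total value 78 ≥ cost 62, so it is built.
Rancher 1: others sum to 57; max(0, 62 - 57) = 5.
Rancher 2: others sum to 63; max(0, 62 - 63) = 0.
Rancher 3: others sum to 76; max(0, 62 - 76) = 0.
Rancher 4: others sum to 65; max(0, 62 - 65) = 0.
Rancher 5: others sum to 51; max(0, 62 - 51) = 11.
Total collected = 5 + 0 + 0 + 0 + 11 = 16.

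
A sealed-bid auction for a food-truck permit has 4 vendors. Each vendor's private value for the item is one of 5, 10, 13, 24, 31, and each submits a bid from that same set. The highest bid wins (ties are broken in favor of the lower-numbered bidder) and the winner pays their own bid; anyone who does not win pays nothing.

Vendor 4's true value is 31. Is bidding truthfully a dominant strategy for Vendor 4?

No

Consider the case where Vendor 1 bids 5, Vendor 2 bids 5 and Vendor 3 bids 5.
Truthful bid 31: wins, pays 31, utility 31 - 31 = 0.
Bid 10 instead: wins, pays 10, utility 31 - 10 = 21.
Since 21 > 0, bidding 10 is strictly better here, so truthful bidding is not dominant.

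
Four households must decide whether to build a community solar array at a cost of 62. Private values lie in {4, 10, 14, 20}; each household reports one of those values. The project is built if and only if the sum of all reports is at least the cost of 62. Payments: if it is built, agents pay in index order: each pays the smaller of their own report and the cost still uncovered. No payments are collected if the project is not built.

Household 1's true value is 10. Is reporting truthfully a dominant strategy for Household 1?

Consider the case where Household 2 reports 20, Household 3 reports 20 and Household 4 reports 20.
Truthful report 10: project built, pays 10, utility 10 - 10 = 0.
Report 4 instead: project built, pays 4, utility 10 - 4 = 6.
Since 6 > 0, reporting 4 is strictly better here, so truthful reporting is not dominant.

No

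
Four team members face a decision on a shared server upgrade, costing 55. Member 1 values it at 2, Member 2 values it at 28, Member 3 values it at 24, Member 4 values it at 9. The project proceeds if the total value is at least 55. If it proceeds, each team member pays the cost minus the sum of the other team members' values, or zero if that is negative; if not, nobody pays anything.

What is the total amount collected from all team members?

37

Total value 63 ≥ cost 55, so it is built.
Member 1: others sum to 61; max(0, 55 - 61) = 0.
Member 2: others sum to 35; max(0, 55 - 35) = 20.
Member 3: others sum to 39; max(0, 55 - 39) = 16.
Member 4: others sum to 54; max(0, 55 - 54) = 1.
Total collected = 0 + 20 + 16 + 1 = 37.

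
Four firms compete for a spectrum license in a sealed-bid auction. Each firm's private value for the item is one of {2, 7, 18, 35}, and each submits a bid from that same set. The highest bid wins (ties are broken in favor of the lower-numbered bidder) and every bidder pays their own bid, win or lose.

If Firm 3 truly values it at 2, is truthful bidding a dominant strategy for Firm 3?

Yes

Check each profile of the others' bids and compare truth against every alternative bid.
Others bid (2, 2, 18): truth gives -2, best alternative gives -7.
Others bid (2, 2, 35): truth gives -2, best alternative gives -7.
Others bid (2, 7, 2): truth gives -2, best alternative gives -7.
Others bid (2, 7, 7): truth gives -2, best alternative gives -7.
Others bid (2, 7, 18): truth gives -2, best alternative gives -7.
Others bid (2, 7, 35): truth gives -2, best alternative gives -7.
(Remaining 58 profiles checked similarly; truth is weakly best in each.)
In every case the truthful bid is at least as good as any alternative, so it is a dominant strategy.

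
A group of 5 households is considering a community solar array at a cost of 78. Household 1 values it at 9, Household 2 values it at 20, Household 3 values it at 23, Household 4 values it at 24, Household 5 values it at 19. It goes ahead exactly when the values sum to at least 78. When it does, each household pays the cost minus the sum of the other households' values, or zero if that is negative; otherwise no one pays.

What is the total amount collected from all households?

18

Total value 95 ≥ cost 78, so it is built.
Household 1: others sum to 86; max(0, 78 - 86) = 0.
Household 2: others sum to 75; max(0, 78 - 75) = 3.
Household 3: others sum to 72; max(0, 78 - 72) = 6.
Household 4: others sum to 71; max(0, 78 - 71) = 7.
Household 5: others sum to 76; max(0, 78 - 76) = 2.
Total collected = 0 + 3 + 6 + 7 + 2 = 18.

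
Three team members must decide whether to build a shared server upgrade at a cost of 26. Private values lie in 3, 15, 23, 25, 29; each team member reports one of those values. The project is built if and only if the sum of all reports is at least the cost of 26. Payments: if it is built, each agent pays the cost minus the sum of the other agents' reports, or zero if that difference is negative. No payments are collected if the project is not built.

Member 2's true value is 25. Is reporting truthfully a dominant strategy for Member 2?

Check each profile of the others' reports and compare truth against every alternative report.
Others report (3, 23): truth gives 25, best alternative gives 25.
Others report (3, 25): truth gives 25, best alternative gives 25.
Others report (3, 29): truth gives 25, best alternative gives 25.
Others report (15, 15): truth gives 25, best alternative gives 25.
Others report (15, 23): truth gives 25, best alternative gives 25.
Others report (15, 25): truth gives 25, best alternative gives 25.
(Remaining 19 profiles checked similarly; truth is weakly best in each.)
In every case the truthful report is at least as good as any alternative, so it is a dominant strategy.

Yes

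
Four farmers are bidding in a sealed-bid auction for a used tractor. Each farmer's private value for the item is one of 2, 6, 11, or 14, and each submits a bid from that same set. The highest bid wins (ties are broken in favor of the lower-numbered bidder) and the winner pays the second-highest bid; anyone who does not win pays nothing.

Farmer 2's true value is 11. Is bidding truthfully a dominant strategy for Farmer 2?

Check each profile of the others' bids and compare truth against every alternative bid.
Others bid (2, 2, 2): truth gives 9, best alternative gives 9.
Others bid (2, 2, 6): truth gives 5, best alternative gives 5.
Others bid (2, 6, 2): truth gives 5, best alternative gives 5.
Others bid (2, 6, 6): truth gives 5, best alternative gives 5.
Others bid (6, 2, 2): truth gives 5, best alternative gives 5.
Others bid (6, 2, 6): truth gives 5, best alternative gives 5.
(Remaining 58 profiles checked similarly; truth is weakly best in each.)
In every case the truthful bid is at least as good as any alternative, so it is a dominant strategy.

Yes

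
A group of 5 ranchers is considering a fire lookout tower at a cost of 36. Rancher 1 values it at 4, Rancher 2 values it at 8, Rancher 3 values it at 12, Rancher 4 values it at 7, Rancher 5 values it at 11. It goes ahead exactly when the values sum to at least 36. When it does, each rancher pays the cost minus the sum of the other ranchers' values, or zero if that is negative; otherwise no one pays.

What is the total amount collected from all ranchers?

Total value 42 ≥ cost 36, so it is built.
Rancher 1: others sum to 38; max(0, 36 - 38) = 0.
Rancher 2: others sum to 34; max(0, 36 - 34) = 2.
Rancher 3: others sum to 30; max(0, 36 - 30) = 6.
Rancher 4: others sum to 35; max(0, 36 - 35) = 1.
Rancher 5: others sum to 31; max(0, 36 - 31) = 5.
Total collected = 0 + 2 + 6 + 1 + 5 = 14.

14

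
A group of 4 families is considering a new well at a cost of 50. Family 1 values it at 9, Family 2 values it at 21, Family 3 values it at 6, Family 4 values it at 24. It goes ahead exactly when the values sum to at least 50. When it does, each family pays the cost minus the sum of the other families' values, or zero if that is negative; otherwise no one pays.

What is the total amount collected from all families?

25

Total value 60 ≥ cost 50, so it is built.
Family 1: others sum to 51; max(0, 50 - 51) = 0.
Family 2: others sum to 39; max(0, 50 - 39) = 11.
Family 3: others sum to 54; max(0, 50 - 54) = 0.
Family 4: others sum to 36; max(0, 50 - 36) = 14.
Total collected = 0 + 11 + 0 + 14 = 25.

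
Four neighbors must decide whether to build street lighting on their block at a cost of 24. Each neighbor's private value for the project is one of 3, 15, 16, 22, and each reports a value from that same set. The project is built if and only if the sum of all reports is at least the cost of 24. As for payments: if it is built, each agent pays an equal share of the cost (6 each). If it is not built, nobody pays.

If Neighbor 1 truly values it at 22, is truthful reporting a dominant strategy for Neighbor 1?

Yes

Check each profile of the others' reports and compare truth against every alternative report.
Others report (3, 3, 3): truth gives 16, best alternative gives 16.
Others report (3, 3, 15): truth gives 16, best alternative gives 16.
Others report (3, 3, 16): truth gives 16, best alternative gives 16.
Others report (3, 3, 22): truth gives 16, best alternative gives 16.
Others report (3, 15, 3): truth gives 16, best alternative gives 16.
Others report (3, 15, 15): truth gives 16, best alternative gives 16.
(Remaining 58 profiles checked similarly; truth is weakly best in each.)
In every case the truthful report is at least as good as any alternative, so it is a dominant strategy.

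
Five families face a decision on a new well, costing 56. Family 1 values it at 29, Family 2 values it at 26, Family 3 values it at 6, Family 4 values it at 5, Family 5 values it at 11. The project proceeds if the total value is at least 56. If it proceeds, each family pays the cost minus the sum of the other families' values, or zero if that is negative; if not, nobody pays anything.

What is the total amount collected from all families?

13

Total value 77 ≥ cost 56, so it is built.
Family 1: others sum to 48; max(0, 56 - 48) = 8.
Family 2: others sum to 51; max(0, 56 - 51) = 5.
Family 3: others sum to 71; max(0, 56 - 71) = 0.
Family 4: others sum to 72; max(0, 56 - 72) = 0.
Family 5: others sum to 66; max(0, 56 - 66) = 0.
Total collected = 8 + 5 + 0 + 0 + 0 = 13.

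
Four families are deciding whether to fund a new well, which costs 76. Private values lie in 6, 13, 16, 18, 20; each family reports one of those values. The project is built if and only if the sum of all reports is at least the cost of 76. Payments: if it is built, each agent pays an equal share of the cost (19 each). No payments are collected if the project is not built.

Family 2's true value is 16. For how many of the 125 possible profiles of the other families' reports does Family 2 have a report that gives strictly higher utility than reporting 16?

Others report (20, 20, 20): truth gives -3; report 6 gives 0 > -3. Violating.
Others report (6, 6, 6): truth gives 0; no alternative beats it.
Others report (6, 6, 13): truth gives 0; no alternative beats it.
(Checking all 125 profiles: 1 has a profitable deviation, 124 do not.)

1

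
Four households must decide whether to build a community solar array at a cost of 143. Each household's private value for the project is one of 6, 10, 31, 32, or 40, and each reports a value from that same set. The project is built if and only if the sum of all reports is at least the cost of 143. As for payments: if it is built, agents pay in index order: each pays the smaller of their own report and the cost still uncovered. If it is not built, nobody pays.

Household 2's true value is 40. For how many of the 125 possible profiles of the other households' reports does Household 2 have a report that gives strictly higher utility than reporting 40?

Others report (31, 40, 40): truth gives 0; report 32 gives 8 > 0. Violating.
Others report (32, 40, 40): truth gives 0; report 31 gives 9 > 0. Violating.
Others report (40, 31, 40): truth gives 0; report 32 gives 8 > 0. Violating.
Others report (40, 32, 40): truth gives 0; report 31 gives 9 > 0. Violating.
Others report (6, 6, 6): truth gives 0; no alternative beats it.
Others report (6, 6, 10): truth gives 0; no alternative beats it.
(Checking all 125 profiles: 7 have a profitable deviation, 118 do not.)

7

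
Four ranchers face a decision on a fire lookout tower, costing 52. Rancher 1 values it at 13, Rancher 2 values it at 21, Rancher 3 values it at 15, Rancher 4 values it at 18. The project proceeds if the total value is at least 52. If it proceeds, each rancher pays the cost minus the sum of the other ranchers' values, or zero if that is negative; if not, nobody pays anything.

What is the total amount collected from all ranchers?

9

Total value 67 ≥ cost 52, so it is built.
Rancher 1: others sum to 54; max(0, 52 - 54) = 0.
Rancher 2: others sum to 46; max(0, 52 - 46) = 6.
Rancher 3: others sum to 52; max(0, 52 - 52) = 0.
Rancher 4: others sum to 49; max(0, 52 - 49) = 3.
Total collected = 0 + 6 + 0 + 3 = 9.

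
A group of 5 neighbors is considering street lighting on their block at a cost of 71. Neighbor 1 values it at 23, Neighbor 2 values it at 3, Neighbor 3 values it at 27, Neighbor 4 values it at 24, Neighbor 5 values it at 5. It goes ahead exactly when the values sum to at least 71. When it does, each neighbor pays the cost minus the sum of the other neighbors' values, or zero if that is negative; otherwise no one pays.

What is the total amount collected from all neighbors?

41

Total value 82 ≥ cost 71, so it is built.
Neighbor 1: others sum to 59; max(0, 71 - 59) = 12.
Neighbor 2: others sum to 79; max(0, 71 - 79) = 0.
Neighbor 3: others sum to 55; max(0, 71 - 55) = 16.
Neighbor 4: others sum to 58; max(0, 71 - 58) = 13.
Neighbor 5: others sum to 77; max(0, 71 - 77) = 0.
Total collected = 12 + 0 + 16 + 13 + 0 = 41.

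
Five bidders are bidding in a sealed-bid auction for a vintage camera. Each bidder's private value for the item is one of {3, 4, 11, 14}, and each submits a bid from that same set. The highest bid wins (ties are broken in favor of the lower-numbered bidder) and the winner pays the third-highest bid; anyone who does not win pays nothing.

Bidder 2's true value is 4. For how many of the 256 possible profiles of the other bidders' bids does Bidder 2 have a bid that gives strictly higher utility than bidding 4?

Others bid (3, 3, 3, 11): truth gives 0; bid 11 gives 1 > 0. Violating.
Others bid (3, 3, 3, 14): truth gives 0; bid 14 gives 1 > 0. Violating.
Others bid (3, 3, 11, 3): truth gives 0; bid 11 gives 1 > 0. Violating.
Others bid (3, 3, 14, 3): truth gives 0; bid 14 gives 1 > 0. Violating.
Others bid (3, 3, 3, 3): truth gives 1; no alternative beats it.
Others bid (3, 3, 3, 4): truth gives 1; no alternative beats it.
(Checking all 256 profiles: 8 have a profitable deviation, 248 do not.)

8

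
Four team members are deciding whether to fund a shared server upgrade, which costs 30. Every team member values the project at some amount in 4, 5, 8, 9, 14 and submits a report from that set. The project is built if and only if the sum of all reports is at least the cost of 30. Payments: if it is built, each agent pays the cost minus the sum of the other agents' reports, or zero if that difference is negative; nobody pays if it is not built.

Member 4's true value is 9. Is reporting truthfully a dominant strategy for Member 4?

Yes

Check each profile of the others' reports and compare truth against every alternative report.
Others report (4, 14, 14): truth gives 9, best alternative gives 9.
Others report (5, 14, 14): truth gives 9, best alternative gives 9.
Others report (8, 8, 14): truth gives 9, best alternative gives 9.
Others report (8, 9, 14): truth gives 9, best alternative gives 9.
Others report (8, 14, 8): truth gives 9, best alternative gives 9.
Others report (8, 14, 9): truth gives 9, best alternative gives 9.
(Remaining 119 profiles checked similarly; truth is weakly best in each.)
In every case the truthful report is at least as good as any alternative, so it is a dominant strategy.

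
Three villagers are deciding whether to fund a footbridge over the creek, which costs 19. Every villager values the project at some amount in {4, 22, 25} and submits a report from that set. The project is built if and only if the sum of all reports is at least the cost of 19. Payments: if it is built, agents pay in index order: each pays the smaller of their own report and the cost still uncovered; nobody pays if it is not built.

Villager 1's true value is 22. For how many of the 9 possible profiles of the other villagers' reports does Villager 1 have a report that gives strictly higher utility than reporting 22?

Others report (4, 22): truth gives 3; report 4 gives 18 > 3. Violating.
Others report (4, 25): truth gives 3; report 4 gives 18 > 3. Violating.
Others report (22, 4): truth gives 3; report 4 gives 18 > 3. Violating.
Others report (22, 22): truth gives 3; report 4 gives 18 > 3. Violating.
Others report (4, 4): truth gives 3; no alternative beats it.
(Checking all 9 profiles: 8 have a profitable deviation, 1 does not.)

8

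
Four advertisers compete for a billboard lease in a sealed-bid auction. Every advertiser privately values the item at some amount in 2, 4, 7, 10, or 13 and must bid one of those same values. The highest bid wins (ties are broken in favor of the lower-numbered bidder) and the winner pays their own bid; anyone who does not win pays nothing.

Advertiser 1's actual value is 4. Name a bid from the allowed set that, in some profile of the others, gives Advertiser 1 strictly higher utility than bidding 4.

Suppose Advertiser 2 bids 2, Advertiser 3 bids 2 and Advertiser 4 bids 2.
Bid 4: wins, pays 4, utility 4 - 4 = 0.
Bid 2: wins, pays 2, utility 4 - 2 = 2.
So bidding 2 beats truth here (2 > 0).

2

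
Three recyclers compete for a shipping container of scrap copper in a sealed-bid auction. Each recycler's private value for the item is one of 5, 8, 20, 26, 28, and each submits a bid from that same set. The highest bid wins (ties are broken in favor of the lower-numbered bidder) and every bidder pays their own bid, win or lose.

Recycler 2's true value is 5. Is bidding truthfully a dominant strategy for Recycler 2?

Consider the case where Recycler 1 bids 5 and Recycler 3 bids 5.
Truthful bid 5: loses but pays 5, utility -5.
Bid 8 instead: wins, pays 8, utility 5 - 8 = -3.
Since -3 > -5, bidding 8 is strictly better here, so truthful bidding is not dominant.

No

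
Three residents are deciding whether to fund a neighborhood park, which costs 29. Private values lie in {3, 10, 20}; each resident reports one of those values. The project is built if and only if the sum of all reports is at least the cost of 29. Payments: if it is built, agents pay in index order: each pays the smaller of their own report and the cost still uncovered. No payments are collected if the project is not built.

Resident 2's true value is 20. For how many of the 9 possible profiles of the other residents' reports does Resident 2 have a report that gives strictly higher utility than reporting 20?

Others report (3, 20): truth gives 0; report 10 gives 10 > 0. Violating.
Others report (10, 10): truth gives 1; report 10 gives 10 > 1. Violating.
Others report (10, 20): truth gives 1; report 3 gives 17 > 1. Violating.
Others report (20, 10): truth gives 11; report 3 gives 17 > 11. Violating.
Others report (3, 3): truth gives 0; no alternative beats it.
Others report (3, 10): truth gives 0; no alternative beats it.
(Checking all 9 profiles: 5 have a profitable deviation, 4 do not.)

5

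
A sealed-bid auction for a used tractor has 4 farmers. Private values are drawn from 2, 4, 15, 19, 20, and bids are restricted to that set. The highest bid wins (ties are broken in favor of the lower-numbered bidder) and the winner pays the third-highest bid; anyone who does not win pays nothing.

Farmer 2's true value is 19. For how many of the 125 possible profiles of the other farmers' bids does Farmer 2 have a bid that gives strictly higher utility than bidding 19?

Others bid (2, 2, 20): truth gives 0; bid 20 gives 17 > 0. Violating.
Others bid (2, 4, 20): truth gives 0; bid 20 gives 15 > 0. Violating.
Others bid (2, 15, 20): truth gives 0; bid 20 gives 4 > 0. Violating.
Others bid (2, 20, 2): truth gives 0; bid 20 gives 17 > 0. Violating.
Others bid (2, 2, 2): truth gives 17; no alternative beats it.
Others bid (2, 2, 4): truth gives 17; no alternative beats it.
(Checking all 125 profiles: 27 have a profitable deviation, 98 do not.)

27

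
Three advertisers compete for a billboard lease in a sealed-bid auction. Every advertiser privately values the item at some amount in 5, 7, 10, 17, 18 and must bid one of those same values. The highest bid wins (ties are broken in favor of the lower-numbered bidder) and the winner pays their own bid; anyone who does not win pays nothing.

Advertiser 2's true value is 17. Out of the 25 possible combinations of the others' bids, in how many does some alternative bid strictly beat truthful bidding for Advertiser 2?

6

Others bid (5, 5): truth gives 0; bid 7 gives 10 > 0. Violating.
Others bid (5, 7): truth gives 0; bid 7 gives 10 > 0. Violating.
Others bid (5, 10): truth gives 0; bid 10 gives 7 > 0. Violating.
Others bid (7, 5): truth gives 0; bid 10 gives 7 > 0. Violating.
Others bid (5, 17): truth gives 0; no alternative beats it.
Others bid (5, 18): truth gives 0; no alternative beats it.
(Checking all 25 profiles: 6 have a profitable deviation, 19 do not.)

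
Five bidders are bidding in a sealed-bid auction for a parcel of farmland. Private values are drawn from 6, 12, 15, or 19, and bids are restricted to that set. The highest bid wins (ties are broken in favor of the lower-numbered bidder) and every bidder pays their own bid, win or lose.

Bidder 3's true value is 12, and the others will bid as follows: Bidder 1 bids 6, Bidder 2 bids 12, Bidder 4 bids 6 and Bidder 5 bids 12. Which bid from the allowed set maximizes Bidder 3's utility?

15

Bid 6: loses but pays 6, utility -6.
Bid 12: loses but pays 12, utility -12.
Bid 15: wins, pays 15, utility 12 - 15 = -3.
Bid 19: wins, pays 19, utility 12 - 19 = -7.
The best choice is 15 with utility -3.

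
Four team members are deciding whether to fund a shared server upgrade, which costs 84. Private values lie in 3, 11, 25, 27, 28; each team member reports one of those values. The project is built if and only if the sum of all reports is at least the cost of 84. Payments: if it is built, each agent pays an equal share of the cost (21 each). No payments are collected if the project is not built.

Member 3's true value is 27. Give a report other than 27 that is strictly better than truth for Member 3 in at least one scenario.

28

Suppose Member 1 reports 3, Member 2 reports 25 and Member 4 reports 28.
Report 27: project not built, utility 0.
Report 28: project built, pays 21, utility 27 - 21 = 6.
So reporting 28 beats truth here (6 > 0).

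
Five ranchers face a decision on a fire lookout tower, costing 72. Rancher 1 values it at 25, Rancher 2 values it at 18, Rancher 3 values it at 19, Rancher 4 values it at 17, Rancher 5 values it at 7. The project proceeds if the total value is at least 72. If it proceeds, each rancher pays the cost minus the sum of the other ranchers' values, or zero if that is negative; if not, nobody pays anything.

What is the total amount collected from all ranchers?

Total value 86 ≥ cost 72, so it is built.
Rancher 1: others sum to 61; max(0, 72 - 61) = 11.
Rancher 2: others sum to 68; max(0, 72 - 68) = 4.
Rancher 3: others sum to 67; max(0, 72 - 67) = 5.
Rancher 4: others sum to 69; max(0, 72 - 69) = 3.
Rancher 5: others sum to 79; max(0, 72 - 79) = 0.
Total collected = 11 + 4 + 5 + 3 + 0 = 23.

23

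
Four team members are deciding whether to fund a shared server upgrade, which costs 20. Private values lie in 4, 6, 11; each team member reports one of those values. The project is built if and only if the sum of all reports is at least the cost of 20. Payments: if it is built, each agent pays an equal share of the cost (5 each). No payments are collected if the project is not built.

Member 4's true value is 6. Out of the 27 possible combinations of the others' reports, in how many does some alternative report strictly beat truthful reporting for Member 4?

1

Others report (4, 4, 4): truth gives 0; report 11 gives 1 > 0. Violating.
Others report (4, 4, 6): truth gives 1; no alternative beats it.
Others report (4, 4, 11): truth gives 1; no alternative beats it.
(Checking all 27 profiles: 1 has a profitable deviation, 26 do not.)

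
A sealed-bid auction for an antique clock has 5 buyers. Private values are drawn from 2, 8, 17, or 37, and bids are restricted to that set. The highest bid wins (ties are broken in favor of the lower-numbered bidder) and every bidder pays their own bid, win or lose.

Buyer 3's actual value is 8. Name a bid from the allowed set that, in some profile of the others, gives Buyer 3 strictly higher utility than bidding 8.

2

Suppose Buyer 1 bids 2, Buyer 2 bids 2, Buyer 4 bids 2 and Buyer 5 bids 17.
Bid 8: loses but pays 8, utility -8.
Bid 2: loses but pays 2, utility -2.
So bidding 2 beats truth here (-2 > -8).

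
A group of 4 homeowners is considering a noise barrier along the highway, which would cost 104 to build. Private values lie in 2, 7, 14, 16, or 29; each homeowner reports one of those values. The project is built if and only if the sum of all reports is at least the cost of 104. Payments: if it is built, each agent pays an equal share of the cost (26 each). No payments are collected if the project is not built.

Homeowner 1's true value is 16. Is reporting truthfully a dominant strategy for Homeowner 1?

Check each profile of the others' reports and compare truth against every alternative report.
Others report (2, 2, 2): truth gives 0, best alternative gives 0.
Others report (2, 2, 7): truth gives 0, best alternative gives 0.
Others report (2, 2, 14): truth gives 0, best alternative gives 0.
Others report (2, 2, 16): truth gives 0, best alternative gives 0.
Others report (2, 2, 29): truth gives 0, best alternative gives 0.
Others report (2, 7, 2): truth gives 0, best alternative gives 0.
(Remaining 119 profiles checked similarly; truth is weakly best in each.)
In every case the truthful report is at least as good as any alternative, so it is a dominant strategy.

Yes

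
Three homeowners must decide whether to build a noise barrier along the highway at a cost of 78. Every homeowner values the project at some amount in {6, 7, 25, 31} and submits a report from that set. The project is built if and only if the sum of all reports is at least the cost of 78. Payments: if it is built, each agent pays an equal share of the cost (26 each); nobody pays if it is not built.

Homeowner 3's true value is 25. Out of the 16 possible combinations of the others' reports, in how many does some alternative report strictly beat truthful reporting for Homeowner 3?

Others report (25, 31): truth gives -1; report 6 gives 0 > -1. Violating.
Others report (31, 25): truth gives -1; report 6 gives 0 > -1. Violating.
Others report (31, 31): truth gives -1; report 6 gives 0 > -1. Violating.
Others report (6, 6): truth gives 0; no alternative beats it.
Others report (6, 7): truth gives 0; no alternative beats it.
(Checking all 16 profiles: 3 have a profitable deviation, 13 do not.)

3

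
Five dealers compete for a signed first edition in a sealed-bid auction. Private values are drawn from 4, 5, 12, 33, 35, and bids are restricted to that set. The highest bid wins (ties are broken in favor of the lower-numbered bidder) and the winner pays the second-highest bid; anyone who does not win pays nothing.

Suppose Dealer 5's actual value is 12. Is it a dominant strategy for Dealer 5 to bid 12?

Check each profile of the others' bids and compare truth against every alternative bid.
Others bid (4, 4, 4, 4): truth gives 8, best alternative gives 8.
Others bid (4, 4, 4, 5): truth gives 7, best alternative gives 7.
Others bid (4, 4, 5, 4): truth gives 7, best alternative gives 7.
Others bid (4, 4, 5, 5): truth gives 7, best alternative gives 7.
Others bid (4, 5, 4, 4): truth gives 7, best alternative gives 7.
Others bid (4, 5, 4, 5): truth gives 7, best alternative gives 7.
(Remaining 619 profiles checked similarly; truth is weakly best in each.)
In every case the truthful bid is at least as good as any alternative, so it is a dominant strategy.

Yes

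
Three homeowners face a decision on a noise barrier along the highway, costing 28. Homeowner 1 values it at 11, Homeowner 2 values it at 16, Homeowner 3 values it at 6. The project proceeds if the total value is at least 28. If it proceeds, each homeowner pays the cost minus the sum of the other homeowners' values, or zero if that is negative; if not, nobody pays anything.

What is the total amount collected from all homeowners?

Total value 33 ≥ cost 28, so it is built.
Homeowner 1: others sum to 22; max(0, 28 - 22) = 6.
Homeowner 2: others sum to 17; max(0, 28 - 17) = 11.
Homeowner 3: others sum to 27; max(0, 28 - 27) = 1.
Total collected = 6 + 11 + 1 = 18.

18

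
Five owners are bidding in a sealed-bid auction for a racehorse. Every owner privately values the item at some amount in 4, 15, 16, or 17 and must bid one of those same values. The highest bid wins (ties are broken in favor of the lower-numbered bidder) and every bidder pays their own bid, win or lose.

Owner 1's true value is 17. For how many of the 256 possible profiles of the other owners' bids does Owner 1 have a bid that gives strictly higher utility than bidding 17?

Others bid (4, 4, 4, 4): truth gives 0; bid 4 gives 13 > 0. Violating.
Others bid (4, 4, 4, 15): truth gives 0; bid 15 gives 2 > 0. Violating.
Others bid (4, 4, 4, 16): truth gives 0; bid 16 gives 1 > 0. Violating.
Others bid (4, 4, 15, 4): truth gives 0; bid 15 gives 2 > 0. Violating.
Others bid (4, 4, 4, 17): truth gives 0; no alternative beats it.
Others bid (4, 4, 15, 17): truth gives 0; no alternative beats it.
(Checking all 256 profiles: 81 have a profitable deviation, 175 do not.)

81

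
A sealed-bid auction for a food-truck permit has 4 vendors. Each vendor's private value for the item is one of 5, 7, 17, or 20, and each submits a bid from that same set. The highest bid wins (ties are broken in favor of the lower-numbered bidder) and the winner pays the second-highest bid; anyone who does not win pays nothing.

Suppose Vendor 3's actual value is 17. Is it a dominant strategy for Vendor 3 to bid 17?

Check each profile of the others' bids and compare truth against every alternative bid.
Others bid (5, 5, 5): truth gives 12, best alternative gives 12.
Others bid (5, 5, 7): truth gives 10, best alternative gives 10.
Others bid (5, 7, 5): truth gives 10, best alternative gives 10.
Others bid (5, 7, 7): truth gives 10, best alternative gives 10.
Others bid (7, 5, 5): truth gives 10, best alternative gives 10.
Others bid (7, 5, 7): truth gives 10, best alternative gives 10.
(Remaining 58 profiles checked similarly; truth is weakly best in each.)
In every case the truthful bid is at least as good as any alternative, so it is a dominant strategy.

Yes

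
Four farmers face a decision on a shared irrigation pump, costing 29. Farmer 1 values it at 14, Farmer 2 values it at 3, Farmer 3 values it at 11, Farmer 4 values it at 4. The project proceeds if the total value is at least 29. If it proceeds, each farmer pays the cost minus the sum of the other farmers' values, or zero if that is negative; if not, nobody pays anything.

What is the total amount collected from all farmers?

20

Total value 32 ≥ cost 29, so it is built.
Farmer 1: others sum to 18; max(0, 29 - 18) = 11.
Farmer 2: others sum to 29; max(0, 29 - 29) = 0.
Farmer 3: others sum to 21; max(0, 29 - 21) = 8.
Farmer 4: others sum to 28; max(0, 29 - 28) = 1.
Total collected = 11 + 0 + 8 + 1 = 20.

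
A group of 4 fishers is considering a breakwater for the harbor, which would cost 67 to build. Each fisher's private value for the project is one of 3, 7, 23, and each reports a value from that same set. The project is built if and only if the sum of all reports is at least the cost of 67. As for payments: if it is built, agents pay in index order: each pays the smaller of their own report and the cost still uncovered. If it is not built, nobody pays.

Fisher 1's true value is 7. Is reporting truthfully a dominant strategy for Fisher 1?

No

Consider the case where Fisher 2 reports 23, Fisher 3 reports 23 and Fisher 4 reports 23.
Truthful report 7: project built, pays 7, utility 7 - 7 = 0.
Report 3 instead: project built, pays 3, utility 7 - 3 = 4.
Since 4 > 0, reporting 3 is strictly better here, so truthful reporting is not dominant.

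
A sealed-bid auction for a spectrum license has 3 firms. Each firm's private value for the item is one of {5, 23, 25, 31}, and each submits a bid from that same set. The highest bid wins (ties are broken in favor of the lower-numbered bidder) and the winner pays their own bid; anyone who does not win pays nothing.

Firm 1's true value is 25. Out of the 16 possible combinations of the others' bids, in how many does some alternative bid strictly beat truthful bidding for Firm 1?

4

Others bid (5, 5): truth gives 0; bid 5 gives 20 > 0. Violating.
Others bid (5, 23): truth gives 0; bid 23 gives 2 > 0. Violating.
Others bid (23, 5): truth gives 0; bid 23 gives 2 > 0. Violating.
Others bid (23, 23): truth gives 0; bid 23 gives 2 > 0. Violating.
Others bid (5, 25): truth gives 0; no alternative beats it.
Others bid (5, 31): truth gives 0; no alternative beats it.
(Checking all 16 profiles: 4 have a profitable deviation, 12 do not.)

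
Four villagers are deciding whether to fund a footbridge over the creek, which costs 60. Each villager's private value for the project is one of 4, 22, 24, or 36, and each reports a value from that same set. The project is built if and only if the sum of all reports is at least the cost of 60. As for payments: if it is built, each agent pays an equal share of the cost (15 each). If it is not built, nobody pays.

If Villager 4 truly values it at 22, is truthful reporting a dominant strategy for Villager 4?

No

Consider the case where Villager 1 reports 4, Villager 2 reports 4 and Villager 3 reports 22.
Truthful report 22: project not built, utility 0.
Report 36 instead: project built, pays 15, utility 22 - 15 = 7.
Since 7 > 0, reporting 36 is strictly better here, so truthful reporting is not dominant.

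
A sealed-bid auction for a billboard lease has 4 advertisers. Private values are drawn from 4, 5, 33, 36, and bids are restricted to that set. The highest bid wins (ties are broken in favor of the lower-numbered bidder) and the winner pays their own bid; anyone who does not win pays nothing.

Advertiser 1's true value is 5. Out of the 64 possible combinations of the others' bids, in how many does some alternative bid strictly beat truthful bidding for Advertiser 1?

1

Others bid (4, 4, 4): truth gives 0; bid 4 gives 1 > 0. Violating.
Others bid (4, 4, 5): truth gives 0; no alternative beats it.
Others bid (4, 4, 33): truth gives 0; no alternative beats it.
(Checking all 64 profiles: 1 has a profitable deviation, 63 do not.)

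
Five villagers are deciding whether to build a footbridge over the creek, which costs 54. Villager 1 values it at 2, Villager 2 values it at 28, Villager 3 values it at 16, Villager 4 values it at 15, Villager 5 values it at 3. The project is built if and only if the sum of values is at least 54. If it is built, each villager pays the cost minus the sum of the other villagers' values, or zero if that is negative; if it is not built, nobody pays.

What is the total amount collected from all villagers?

Total value 64 ≥ cost 54, so it is built.
Villager 1: others sum to 62; max(0, 54 - 62) = 0.
Villager 2: others sum to 36; max(0, 54 - 36) = 18.
Villager 3: others sum to 48; max(0, 54 - 48) = 6.
Villager 4: others sum to 49; max(0, 54 - 49) = 5.
Villager 5: others sum to 61; max(0, 54 - 61) = 0.
Total collected = 0 + 18 + 6 + 5 + 0 = 29.

29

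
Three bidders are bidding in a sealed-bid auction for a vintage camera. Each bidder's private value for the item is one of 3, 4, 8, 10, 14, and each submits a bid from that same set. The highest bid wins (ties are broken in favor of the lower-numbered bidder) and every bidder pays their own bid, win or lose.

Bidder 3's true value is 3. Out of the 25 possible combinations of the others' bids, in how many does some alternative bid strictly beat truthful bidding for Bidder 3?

Others bid (3, 3): truth gives -3; bid 4 gives -1 > -3. Violating.
Others bid (3, 4): truth gives -3; no alternative beats it.
Others bid (3, 8): truth gives -3; no alternative beats it.
(Checking all 25 profiles: 1 has a profitable deviation, 24 do not.)

1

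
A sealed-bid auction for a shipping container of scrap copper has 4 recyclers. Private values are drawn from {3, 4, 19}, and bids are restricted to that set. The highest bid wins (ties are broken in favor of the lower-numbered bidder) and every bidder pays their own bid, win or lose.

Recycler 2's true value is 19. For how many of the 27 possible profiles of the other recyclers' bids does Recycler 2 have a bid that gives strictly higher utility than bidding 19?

Others bid (3, 3, 3): truth gives 0; bid 4 gives 15 > 0. Violating.
Others bid (3, 3, 4): truth gives 0; bid 4 gives 15 > 0. Violating.
Others bid (3, 4, 3): truth gives 0; bid 4 gives 15 > 0. Violating.
Others bid (3, 4, 4): truth gives 0; bid 4 gives 15 > 0. Violating.
Others bid (3, 3, 19): truth gives 0; no alternative beats it.
Others bid (3, 4, 19): truth gives 0; no alternative beats it.
(Checking all 27 profiles: 13 have a profitable deviation, 14 do not.)

13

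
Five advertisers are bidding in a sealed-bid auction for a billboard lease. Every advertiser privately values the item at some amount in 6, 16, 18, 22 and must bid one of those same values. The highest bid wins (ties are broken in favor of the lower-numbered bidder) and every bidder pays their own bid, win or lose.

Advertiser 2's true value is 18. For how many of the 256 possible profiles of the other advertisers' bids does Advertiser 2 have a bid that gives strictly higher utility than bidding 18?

210

Others bid (6, 6, 6, 6): truth gives 0; bid 16 gives 2 > 0. Violating.
Others bid (6, 6, 6, 16): truth gives 0; bid 16 gives 2 > 0. Violating.
Others bid (6, 6, 6, 22): truth gives -18; bid 22 gives -4 > -18. Violating.
Others bid (6, 6, 16, 6): truth gives 0; bid 16 gives 2 > 0. Violating.
Others bid (6, 6, 6, 18): truth gives 0; no alternative beats it.
Others bid (6, 6, 16, 18): truth gives 0; no alternative beats it.
(Checking all 256 profiles: 210 have a profitable deviation, 46 do not.)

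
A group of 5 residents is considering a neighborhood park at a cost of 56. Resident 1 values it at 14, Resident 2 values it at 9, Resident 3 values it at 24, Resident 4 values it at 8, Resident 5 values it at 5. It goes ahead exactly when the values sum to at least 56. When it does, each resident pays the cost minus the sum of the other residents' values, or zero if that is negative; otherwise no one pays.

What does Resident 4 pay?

4

Total value 60 ≥ cost 56, so the project is built.
The other residents' values sum to 52.
Cost minus that sum is 56 - 52 = 4.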